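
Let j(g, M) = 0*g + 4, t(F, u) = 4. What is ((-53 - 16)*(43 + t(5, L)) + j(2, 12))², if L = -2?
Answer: 10491121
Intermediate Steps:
j(g, M) = 4 (j(g, M) = 0 + 4 = 4)
((-53 - 16)*(43 + t(5, L)) + j(2, 12))² = ((-53 - 16)*(43 + 4) + 4)² = (-69*47 + 4)² = (-3243 + 4)² = (-3239)² = 10491121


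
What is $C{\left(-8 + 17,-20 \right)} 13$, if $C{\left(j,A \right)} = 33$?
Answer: $429$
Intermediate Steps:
$C{\left(-8 + 17,-20 \right)} 13 = 33 \cdot 13 = 429$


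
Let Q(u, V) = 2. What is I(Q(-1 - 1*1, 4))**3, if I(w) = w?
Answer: 8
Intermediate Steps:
I(Q(-1 - 1*1, 4))**3 = 2**3 = 8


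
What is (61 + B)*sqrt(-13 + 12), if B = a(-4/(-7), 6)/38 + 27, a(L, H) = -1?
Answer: 3343*I/38 ≈ 87.974*I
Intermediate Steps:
B = 1025/38 (B = -1/38 + 27 = 1025/38 ≈ 26.974)
(61 + B)*sqrt(-13 + 12) = (61 + 1025/38)*sqrt(-13 + 12) = 3343*sqrt(-1)/38 = 3343*I/38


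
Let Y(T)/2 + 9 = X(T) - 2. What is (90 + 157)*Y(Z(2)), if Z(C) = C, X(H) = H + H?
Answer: -3458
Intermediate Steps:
X(H) = 2*H
Y(T) = -22 + 4*T (Y(T) = -18 + 2*(2*T - 2) = -18 + 2*(-2 + 2*T) = -18 + (-4 + 4*T) = -22 + 4*T)
(90 + 157)*Y(Z(2)) = (90 + 157)*(-22 + 4*2) = 247*(-22 + 8) = 247*(-14) = -3458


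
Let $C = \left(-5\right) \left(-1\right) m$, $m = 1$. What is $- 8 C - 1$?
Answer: $-41$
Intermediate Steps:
$C = 5$ ($C = \left(-5\right) \left(-1\right) 1 = 5 \cdot 1 = 5$)
$- 8 C - 1 = \left(-8\right) 5 - 1 = -40 - 1 = -41$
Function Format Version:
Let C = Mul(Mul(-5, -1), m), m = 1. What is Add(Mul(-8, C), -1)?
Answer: -41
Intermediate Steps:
C = 5 (C = Mul(Mul(-5, -1), 1) = Mul(5, 1) = 5)
Add(Mul(-8, C), -1) = Add(Mul(-8, 5), -1) = Add(-40, -1) = -41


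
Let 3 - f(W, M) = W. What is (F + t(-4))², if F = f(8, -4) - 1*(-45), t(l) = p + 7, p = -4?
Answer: 1849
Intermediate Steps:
t(l) = 3 (t(l) = -4 + 7 = 3)
f(W, M) = 3 - W
F = 40 (F = (3 - 1*8) - 1*(-45) = (3 - 8) + 45 = -5 + 45 = 40)
(F + t(-4))² = (40 + 3)² = 43² = 1849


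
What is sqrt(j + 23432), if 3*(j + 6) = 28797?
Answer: 5*sqrt(1321) ≈ 181.73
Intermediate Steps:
j = 9593 (j = -6 + (1/3)*28797 = -6 + 9599 = 9593)
sqrt(j + 23432) = sqrt(9593 + 23432) = sqrt(33025) = 5*sqrt(1321)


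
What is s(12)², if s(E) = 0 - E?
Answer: 144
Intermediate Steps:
s(E) = -E
s(12)² = (-1*12)² = (-12)² = 144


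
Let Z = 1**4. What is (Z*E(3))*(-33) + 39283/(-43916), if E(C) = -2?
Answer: 2859173/43916 ≈ 65.105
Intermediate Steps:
Z = 1
(Z*E(3))*(-33) + 39283/(-43916) = (1*(-2))*(-33) + 39283/(-43916) = -2*(-33) + 39283*(-1/43916) = 66 - 39283/43916 = 2859173/43916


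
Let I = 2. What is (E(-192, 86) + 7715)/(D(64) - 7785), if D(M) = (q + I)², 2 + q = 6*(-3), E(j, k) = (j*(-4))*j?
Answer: 139741/7461 ≈ 18.730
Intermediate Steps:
E(j, k) = -4*j² (E(j, k) = (-4*j)*j = -4*j²)
q = -20 (q = -2 + 6*(-3) = -2 - 18 = -20)
D(M) = 324 (D(M) = (-20 + 2)² = (-18)² = 324)
(E(-192, 86) + 7715)/(D(64) - 7785) = (-4*(-192)² + 7715)/(324 - 7785) = (-4*36864 + 7715)/(-7461) = (-147456 + 7715)*(-1/7461) = -139741*(-1/7461) = 139741/7461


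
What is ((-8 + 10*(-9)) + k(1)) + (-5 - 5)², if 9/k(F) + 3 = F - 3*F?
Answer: ⅕ ≈ 0.20000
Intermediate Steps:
k(F) = 9/(-3 - 2*F) (k(F) = 9/(-3 + (F - 3*F)) = 9/(-3 - 2*F))
((-8 + 10*(-9)) + k(1)) + (-5 - 5)² = ((-8 + 10*(-9)) - 9/(3 + 2*1)) + (-5 - 5)² = ((-8 - 90) - 9/(3 + 2)) + (-10)² = (-98 - 9/5) + 100 = -499/5 + 100 = ⅕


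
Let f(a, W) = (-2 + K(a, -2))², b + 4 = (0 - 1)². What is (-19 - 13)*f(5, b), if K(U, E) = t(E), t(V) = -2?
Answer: -512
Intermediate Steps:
K(U, E) = -2
b = -3 (b = -4 + (0 - 1)² = -4 + (-1)² = -4 + 1 = -3)
f(a, W) = 16 (f(a, W) = (-2 - 2)² = (-4)² = 16)
(-19 - 13)*f(5, b) = (-19 - 13)*16 = -32*16 = -512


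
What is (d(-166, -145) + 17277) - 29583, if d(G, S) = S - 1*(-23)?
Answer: -12428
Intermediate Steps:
d(G, S) = 23 + S (d(G, S) = S + 23 = 23 + S)
(d(-166, -145) + 17277) - 29583 = ((23 - 145) + 17277) - 29583 = (-122 + 17277) - 29583 = 17155 - 29583 = -12428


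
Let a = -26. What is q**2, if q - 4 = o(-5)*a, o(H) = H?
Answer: 17956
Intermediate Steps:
q = 134 (q = 4 - 5*(-26) = 4 + 130 = 134)
q**2 = 134**2 = 17956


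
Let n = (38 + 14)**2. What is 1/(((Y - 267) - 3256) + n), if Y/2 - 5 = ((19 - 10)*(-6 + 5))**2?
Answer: -1/647 ≈ -0.0015456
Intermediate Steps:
Y = 172 (Y = 10 + 2*((19 - 10)*(-6 + 5))**2 = 10 + 2*(9*(-1))**2 = 10 + 2*(-9)**2 = 10 + 2*81 = 10 + 162 = 172)
n = 2704 (n = 52**2 = 2704)
1/(((Y - 267) - 3256) + n) = 1/(((172 - 267) - 3256) + 2704) = 1/((-95 - 3256) + 2704) = 1/(-3351 + 2704) = 1/(-647) = -1/647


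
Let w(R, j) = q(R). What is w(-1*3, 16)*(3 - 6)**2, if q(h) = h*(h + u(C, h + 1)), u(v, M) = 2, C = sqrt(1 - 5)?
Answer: 27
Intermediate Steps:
C = 2*I (C = sqrt(-4) = 2*I ≈ 2.0*I)
q(h) = h*(2 + h) (q(h) = h*(h + 2) = h*(2 + h))
w(R, j) = R*(2 + R)
w(-1*3, 16)*(3 - 6)**2 = ((-1*3)*(2 - 1*3))*(3 - 6)**2 = -3*(2 - 3)*(-3)**2 = -3*(-1)*9 = 3*9 = 27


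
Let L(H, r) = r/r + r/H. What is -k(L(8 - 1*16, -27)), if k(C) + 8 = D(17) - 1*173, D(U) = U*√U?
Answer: 181 - 17*√17 ≈ 110.91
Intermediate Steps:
L(H, r) = 1 + r/H
D(U) = U^(3/2)
k(C) = -181 + 17*√17 (k(C) = -8 + (17^(3/2) - 1*173) = -8 + (17*√17 - 173) = -8 + (-173 + 17*√17) = -181 + 17*√17)
-k(L(8 - 1*16, -27)) = -(-181 + 17*√17) = 181 - 17*√17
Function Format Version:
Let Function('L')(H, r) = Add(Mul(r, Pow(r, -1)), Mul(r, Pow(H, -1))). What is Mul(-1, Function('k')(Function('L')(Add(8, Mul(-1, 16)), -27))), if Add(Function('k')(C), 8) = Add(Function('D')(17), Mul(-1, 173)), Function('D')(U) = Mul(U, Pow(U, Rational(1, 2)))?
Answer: Add(181, Mul(-17, Pow(17, Rational(1, 2)))) ≈ 110.91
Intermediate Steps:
Function('L')(H, r) = Add(1, Mul(r, Pow(H, -1)))
Function('D')(U) = Pow(U, Rational(3, 2))
Function('k')(C) = Add(-181, Mul(17, Pow(17, Rational(1, 2)))) (Function('k')(C) = Add(-8, Add(Pow(17, Rational(3, 2)), Mul(-1, 173))) = Add(-8, Add(Mul(17, Pow(17, Rational(1, 2))), -173)) = Add(-8, Add(-173, Mul(17, Pow(17, Rational(1, 2))))) = Add(-181, Mul(17, Pow(17, Rational(1, 2)))))
Mul(-1, Function('k')(Function('L')(Add(8, Mul(-1, 16)), -27))) = Mul(-1, Add(-181, Mul(17, Pow(17, Rational(1, 2))))) = Add(181, Mul(-17, Pow(17, Rational(1, 2))))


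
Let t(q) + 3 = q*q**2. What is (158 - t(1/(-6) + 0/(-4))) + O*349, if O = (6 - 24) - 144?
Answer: -12177431/216 ≈ -56377.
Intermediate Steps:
t(q) = -3 + q**3 (t(q) = -3 + q*q**2 = -3 + q**3)
O = -162 (O = -18 - 144 = -162)
(158 - t(1/(-6) + 0/(-4))) + O*349 = (158 - (-3 + (1/(-6) + 0/(-4))**3)) - 162*349 = (158 - (-3 + (1*(-1/6) + 0*(-1/4))**3)) - 56538 = (158 - (-3 + (-1/6 + 0)**3)) - 56538 = (158 - (-3 + (-1/6)**3)) - 56538 = (158 - (-3 - 1/216)) - 56538 = (158 - 1*(-649/216)) - 56538 = (158 + 649/216) - 56538 = 34777/216 - 56538 = -12177431/216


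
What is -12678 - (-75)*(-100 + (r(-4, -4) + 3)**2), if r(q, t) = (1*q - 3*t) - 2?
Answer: -14103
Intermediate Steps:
r(q, t) = -2 + q - 3*t (r(q, t) = (q - 3*t) - 2 = -2 + q - 3*t)
-12678 - (-75)*(-100 + (r(-4, -4) + 3)**2) = -12678 - (-75)*(-100 + ((-2 - 4 - 3*(-4)) + 3)**2) = -12678 - (-75)*(-100 + ((-2 - 4 + 12) + 3)**2) = -12678 - (-75)*(-100 + (6 + 3)**2) = -12678 - (-75)*(-100 + 9**2) = -12678 - (-75)*(-100 + 81) = -12678 - (-75)*(-19) = -12678 - 1*1425 = -12678 - 1425 = -14103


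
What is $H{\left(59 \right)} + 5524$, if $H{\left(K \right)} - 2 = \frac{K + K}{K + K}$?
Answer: $5527$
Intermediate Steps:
$H{\left(K \right)} = 3$ ($H{\left(K \right)} = 2 + \frac{K + K}{K + K} = 2 + \frac{2 K}{2 K} = 2 + 2 K \frac{1}{2 K} = 2 + 1 = 3$)
$H{\left(59 \right)} + 5524 = 3 + 5524 = 5527$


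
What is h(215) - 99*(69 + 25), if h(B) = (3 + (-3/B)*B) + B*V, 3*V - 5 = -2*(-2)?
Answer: -8661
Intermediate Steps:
V = 3 (V = 5/3 + (-2*(-2))/3 = 5/3 + (⅓)*4 = 5/3 + 4/3 = 3)
h(B) = 3*B (h(B) = (3 + (-3/B)*B) + B*3 = (3 - 3) + 3*B = 0 + 3*B = 3*B)
h(215) - 99*(69 + 25) = 3*215 - 99*(69 + 25) = 645 - 99*94 = 645 - 9306 = -8661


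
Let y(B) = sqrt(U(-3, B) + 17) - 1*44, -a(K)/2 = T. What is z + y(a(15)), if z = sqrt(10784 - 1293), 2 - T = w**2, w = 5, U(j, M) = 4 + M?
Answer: -44 + sqrt(67) + sqrt(9491) ≈ 61.607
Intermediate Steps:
T = -23 (T = 2 - 1*5**2 = 2 - 1*25 = 2 - 25 = -23)
a(K) = 46 (a(K) = -2*(-23) = 46)
z = sqrt(9491) ≈ 97.422
y(B) = -44 + sqrt(21 + B) (y(B) = sqrt((4 + B) + 17) - 1*44 = sqrt(21 + B) - 44 = -44 + sqrt(21 + B))
z + y(a(15)) = sqrt(9491) + (-44 + sqrt(21 + 46)) = sqrt(9491) + (-44 + sqrt(67)) = -44 + sqrt(67) + sqrt(9491)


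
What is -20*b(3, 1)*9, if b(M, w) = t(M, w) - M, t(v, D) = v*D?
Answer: 0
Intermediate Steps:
t(v, D) = D*v
b(M, w) = -M + M*w (b(M, w) = w*M - M = M*w - M = -M + M*w)
-20*b(3, 1)*9 = -60*(-1 + 1)*9 = -60*0*9 = -20*0*9 = 0*9 = 0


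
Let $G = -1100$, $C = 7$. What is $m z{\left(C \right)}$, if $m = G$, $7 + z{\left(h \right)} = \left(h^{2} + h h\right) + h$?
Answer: $-107800$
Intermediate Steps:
$z{\left(h \right)} = -7 + h + 2 h^{2}$ ($z{\left(h \right)} = -7 + \left(\left(h^{2} + h h\right) + h\right) = -7 + \left(\left(h^{2} + h^{2}\right) + h\right) = -7 + \left(2 h^{2} + h\right) = -7 + \left(h + 2 h^{2}\right) = -7 + h + 2 h^{2}$)
$m = -1100$
$m z{\left(C \right)} = - 1100 \left(-7 + 7 + 2 \cdot 7^{2}\right) = - 1100 \left(-7 + 7 + 2 \cdot 49\right) = - 1100 \left(-7 + 7 + 98\right) = \left(-1100\right) 98 = -107800$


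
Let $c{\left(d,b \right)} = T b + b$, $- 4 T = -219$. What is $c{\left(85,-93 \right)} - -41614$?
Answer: $\frac{145717}{4} \approx 36429.0$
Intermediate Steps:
$T = \frac{219}{4}$ ($T = \left(- \frac{1}{4}\right) \left(-219\right) = \frac{219}{4} \approx 54.75$)
$c{\left(d,b \right)} = \frac{223 b}{4}$ ($c{\left(d,b \right)} = \frac{219 b}{4} + b = \frac{223 b}{4}$)
$c{\left(85,-93 \right)} - -41614 = \frac{223}{4} \left(-93\right) - -41614 = - \frac{20739}{4} + 41614 = \frac{145717}{4}$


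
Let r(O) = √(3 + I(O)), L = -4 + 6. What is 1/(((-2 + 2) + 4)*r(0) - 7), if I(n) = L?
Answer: 7/31 + 4*√5/31 ≈ 0.51433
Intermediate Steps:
L = 2
I(n) = 2
r(O) = √5 (r(O) = √(3 + 2) = √5)
1/(((-2 + 2) + 4)*r(0) - 7) = 1/(((-2 + 2) + 4)*√5 - 7) = 1/((0 + 4)*√5 - 7) = 1/(4*√5 - 7) = 1/(-7 + 4*√5)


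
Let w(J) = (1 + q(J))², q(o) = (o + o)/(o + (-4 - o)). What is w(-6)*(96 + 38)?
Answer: 2144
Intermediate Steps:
q(o) = -o/2 (q(o) = (2*o)/(-4) = (2*o)*(-¼) = -o/2)
w(J) = (1 - J/2)²
w(-6)*(96 + 38) = ((-2 - 6)²/4)*(96 + 38) = ((¼)*(-8)²)*134 = ((¼)*64)*134 = 16*134 = 2144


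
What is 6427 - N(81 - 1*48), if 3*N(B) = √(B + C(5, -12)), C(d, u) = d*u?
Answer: 6427 - I*√3 ≈ 6427.0 - 1.732*I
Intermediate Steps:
N(B) = √(-60 + B)/3 (N(B) = √(B + 5*(-12))/3 = √(B - 60)/3 = √(-60 + B)/3)
6427 - N(81 - 1*48) = 6427 - √(-60 + (81 - 1*48))/3 = 6427 - √(-60 + (81 - 48))/3 = 6427 - √(-60 + 33)/3 = 6427 - √(-27)/3 = 6427 - 3*I*√3/3 = 6427 - I*√3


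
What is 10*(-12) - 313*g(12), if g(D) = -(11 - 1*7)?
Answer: 1132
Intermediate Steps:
g(D) = -4 (g(D) = -(11 - 7) = -1*4 = -4)
10*(-12) - 313*g(12) = 10*(-12) - 313*(-4) = -120 + 1252 = 1132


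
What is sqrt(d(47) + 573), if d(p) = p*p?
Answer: sqrt(2782) ≈ 52.745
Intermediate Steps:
d(p) = p**2
sqrt(d(47) + 573) = sqrt(47**2 + 573) = sqrt(2209 + 573) = sqrt(2782)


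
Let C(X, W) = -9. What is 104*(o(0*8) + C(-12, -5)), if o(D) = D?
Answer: -936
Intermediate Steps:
104*(o(0*8) + C(-12, -5)) = 104*(0*8 - 9) = 104*(0 - 9) = 104*(-9) = -936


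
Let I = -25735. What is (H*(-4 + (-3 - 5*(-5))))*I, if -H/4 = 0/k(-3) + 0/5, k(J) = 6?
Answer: 0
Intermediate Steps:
H = 0 (H = -4*(0/6 + 0/5) = -4*(0*(⅙) + 0*(⅕)) = -4*(0 + 0) = -4*0 = 0)
(H*(-4 + (-3 - 5*(-5))))*I = (0*(-4 + (-3 - 5*(-5))))*(-25735) = (0*(-4 + (-3 + 25)))*(-25735) = (0*(-4 + 22))*(-25735) = (0*18)*(-25735) = 0*(-25735) = 0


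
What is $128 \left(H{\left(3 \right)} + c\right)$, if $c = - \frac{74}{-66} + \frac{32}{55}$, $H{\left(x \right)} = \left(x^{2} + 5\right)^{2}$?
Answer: $\frac{4175488}{165} \approx 25306.0$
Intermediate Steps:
$H{\left(x \right)} = \left(5 + x^{2}\right)^{2}$
$c = \frac{281}{165}$ ($c = \left(-74\right) \left(- \frac{1}{66}\right) + 32 \cdot \frac{1}{55} = \frac{37}{33} + \frac{32}{55} = \frac{281}{165} \approx 1.703$)
$128 \left(H{\left(3 \right)} + c\right) = 128 \left(\left(5 + 3^{2}\right)^{2} + \frac{281}{165}\right) = 128 \left(\left(5 + 9\right)^{2} + \frac{281}{165}\right) = 128 \left(14^{2} + \frac{281}{165}\right) = 128 \left(196 + \frac{281}{165}\right) = 128 \cdot \frac{32621}{165} = \frac{4175488}{165}$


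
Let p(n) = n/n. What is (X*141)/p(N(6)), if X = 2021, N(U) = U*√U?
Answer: 284961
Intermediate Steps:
N(U) = U^(3/2)
p(n) = 1
(X*141)/p(N(6)) = (2021*141)/1 = 284961*1 = 284961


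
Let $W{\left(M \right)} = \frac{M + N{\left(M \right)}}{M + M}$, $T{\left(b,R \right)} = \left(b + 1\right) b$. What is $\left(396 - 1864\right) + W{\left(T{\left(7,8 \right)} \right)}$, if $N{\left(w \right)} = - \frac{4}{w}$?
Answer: $- \frac{2301041}{1568} \approx -1467.5$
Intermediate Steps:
$T{\left(b,R \right)} = b \left(1 + b\right)$ ($T{\left(b,R \right)} = \left(1 + b\right) b = b \left(1 + b\right)$)
$W{\left(M \right)} = \frac{M - \frac{4}{M}}{2 M}$ ($W{\left(M \right)} = \frac{M - \frac{4}{M}}{M + M} = \frac{M - \frac{4}{M}}{2 M}$)
$\left(396 - 1864\right) + W{\left(T{\left(7,8 \right)} \right)} = \left(396 - 1864\right) + \left(\frac{1}{2} - \frac{2}{49 \left(1 + 7\right)^{2}}\right) = \left(396 - 1864\right) + \left(\frac{1}{2} - \frac{2}{3136}\right) = -1468 + \left(\frac{1}{2} - \frac{2}{3136}\right) = -1468 + \left(\frac{1}{2} - \frac{1}{1568}\right) = -1468 + \frac{783}{1568} = - \frac{2301041}{1568}$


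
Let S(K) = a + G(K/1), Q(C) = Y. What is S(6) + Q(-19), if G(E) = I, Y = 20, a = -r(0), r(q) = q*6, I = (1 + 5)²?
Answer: 56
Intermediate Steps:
I = 36 (I = 6² = 36)
r(q) = 6*q
a = 0 (a = -6*0 = -1*0 = 0)
Q(C) = 20
G(E) = 36
S(K) = 36 (S(K) = 0 + 36 = 36)
S(6) + Q(-19) = 36 + 20 = 56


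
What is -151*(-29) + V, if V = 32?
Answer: 4411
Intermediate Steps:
-151*(-29) + V = -151*(-29) + 32 = 4379 + 32 = 4411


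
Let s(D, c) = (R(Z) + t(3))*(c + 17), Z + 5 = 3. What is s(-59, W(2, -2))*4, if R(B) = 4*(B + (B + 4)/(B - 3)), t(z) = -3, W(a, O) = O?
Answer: -756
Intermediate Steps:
Z = -2 (Z = -5 + 3 = -2)
R(B) = 4*B + 4*(4 + B)/(-3 + B) (R(B) = 4*(B + (4 + B)/(-3 + B)) = 4*B + 4*(4 + B)/(-3 + B))
s(D, c) = -1071/5 - 63*c/5 (s(D, c) = (4*(4 + (-2)² - 2*(-2))/(-3 - 2) - 3)*(c + 17) = (4*(4 + 4 + 4)/(-5) - 3)*(17 + c) = (4*(-⅕)*12 - 3)*(17 + c) = (-48/5 - 3)*(17 + c) = -63*(17 + c)/5 = -1071/5 - 63*c/5)
s(-59, W(2, -2))*4 = (-1071/5 - 63/5*(-2))*4 = (-1071/5 + 126/5)*4 = -189*4 = -756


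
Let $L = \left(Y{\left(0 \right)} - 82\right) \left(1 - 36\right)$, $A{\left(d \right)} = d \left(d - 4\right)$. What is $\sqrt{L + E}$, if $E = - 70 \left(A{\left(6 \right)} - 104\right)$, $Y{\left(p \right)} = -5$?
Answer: $\sqrt{9485} \approx 97.391$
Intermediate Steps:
$A{\left(d \right)} = d \left(-4 + d\right)$
$L = 3045$ ($L = \left(-5 - 82\right) \left(1 - 36\right) = - 87 \left(1 - 36\right) = \left(-87\right) \left(-35\right) = 3045$)
$E = 6440$ ($E = - 70 \left(6 \left(-4 + 6\right) - 104\right) = - 70 \left(6 \cdot 2 - 104\right) = - 70 \left(12 - 104\right) = \left(-70\right) \left(-92\right) = 6440$)
$\sqrt{L + E} = \sqrt{3045 + 6440} = \sqrt{9485}$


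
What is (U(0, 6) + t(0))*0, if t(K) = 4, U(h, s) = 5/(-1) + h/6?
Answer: 0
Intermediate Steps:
U(h, s) = -5 + h/6 (U(h, s) = 5*(-1) + h*(1/6) = -5 + h/6)
(U(0, 6) + t(0))*0 = ((-5 + (1/6)*0) + 4)*0 = ((-5 + 0) + 4)*0 = (-5 + 4)*0 = -1*0 = 0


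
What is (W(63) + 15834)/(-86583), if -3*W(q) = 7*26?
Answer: -6760/37107 ≈ -0.18218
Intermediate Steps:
W(q) = -182/3 (W(q) = -7*26/3 = -⅓*182 = -182/3)
(W(63) + 15834)/(-86583) = (-182/3 + 15834)/(-86583) = (47320/3)*(-1/86583) = -6760/37107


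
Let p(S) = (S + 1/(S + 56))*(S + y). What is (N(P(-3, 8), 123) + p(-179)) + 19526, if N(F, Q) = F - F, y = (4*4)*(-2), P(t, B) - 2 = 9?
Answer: 7047496/123 ≈ 57297.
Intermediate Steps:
P(t, B) = 11 (P(t, B) = 2 + 9 = 11)
y = -32 (y = 16*(-2) = -32)
p(S) = (-32 + S)*(S + 1/(56 + S)) (p(S) = (S + 1/(S + 56))*(S - 32) = (S + 1/(56 + S))*(-32 + S) = (-32 + S)*(S + 1/(56 + S)))
N(F, Q) = 0
(N(P(-3, 8), 123) + p(-179)) + 19526 = (0 + (-32 + (-179)**3 - 1791*(-179) + 24*(-179)**2)/(56 - 179)) + 19526 = (0 + (-32 - 5735339 + 320589 + 24*32041)/(-123)) + 19526 = (0 - (-32 - 5735339 + 320589 + 768984)/123) + 19526 = (0 - 1/123*(-4645798)) + 19526 = (0 + 4645798/123) + 19526 = 4645798/123 + 19526 = 7047496/123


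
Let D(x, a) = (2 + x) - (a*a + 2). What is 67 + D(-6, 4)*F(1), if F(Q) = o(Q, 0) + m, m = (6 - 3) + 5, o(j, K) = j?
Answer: -131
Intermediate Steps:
m = 8 (m = 3 + 5 = 8)
D(x, a) = x - a**2 (D(x, a) = (2 + x) - (a**2 + 2) = (2 + x) - (2 + a**2) = (2 + x) + (-2 - a**2) = x - a**2)
F(Q) = 8 + Q (F(Q) = Q + 8 = 8 + Q)
67 + D(-6, 4)*F(1) = 67 + (-6 - 1*4**2)*(8 + 1) = 67 + (-6 - 1*16)*9 = 67 + (-6 - 16)*9 = 67 - 22*9 = 67 - 198 = -131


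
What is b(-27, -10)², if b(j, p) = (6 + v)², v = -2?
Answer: 256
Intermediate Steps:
b(j, p) = 16 (b(j, p) = (6 - 2)² = 4² = 16)
b(-27, -10)² = 16² = 256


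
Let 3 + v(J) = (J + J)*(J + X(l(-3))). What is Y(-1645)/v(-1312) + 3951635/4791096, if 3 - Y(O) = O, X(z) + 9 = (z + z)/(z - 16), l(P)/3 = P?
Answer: 342449658334255/414958228351128 ≈ 0.82526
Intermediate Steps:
l(P) = 3*P
X(z) = -9 + 2*z/(-16 + z) (X(z) = -9 + (z + z)/(z - 16) = -9 + (2*z)/(-16 + z) = -9 + 2*z/(-16 + z))
v(J) = -3 + 2*J*(-207/25 + J) (v(J) = -3 + (J + J)*(J + (144 - 21*(-3))/(-16 + 3*(-3))) = -3 + (2*J)*(J + (144 - 7*(-9))/(-16 - 9)) = -3 + (2*J)*(J + (144 + 63)/(-25)) = -3 + (2*J)*(J - 1/25*207) = -3 + (2*J)*(J - 207/25) = -3 + (2*J)*(-207/25 + J) = -3 + 2*J*(-207/25 + J))
Y(O) = 3 - O
Y(-1645)/v(-1312) + 3951635/4791096 = (3 - 1*(-1645))/(-3 + 2*(-1312)² - 414/25*(-1312)) + 3951635/4791096 = (3 + 1645)/(-3 + 2*1721344 + 543168/25) + 3951635*(1/4791096) = 1648/(-3 + 3442688 + 543168/25) + 3951635/4791096 = 1648/(86610293/25) + 3951635/4791096 = 1648*(25/86610293) + 3951635/4791096 = 41200/86610293 + 3951635/4791096 = 342449658334255/414958228351128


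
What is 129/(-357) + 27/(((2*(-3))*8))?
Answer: -1759/1904 ≈ -0.92384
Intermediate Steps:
129/(-357) + 27/(((2*(-3))*8)) = 129*(-1/357) + 27/((-6*8)) = -43/119 + 27/(-48) = -43/119 + 27*(-1/48) = -43/119 - 9/16 = -1759/1904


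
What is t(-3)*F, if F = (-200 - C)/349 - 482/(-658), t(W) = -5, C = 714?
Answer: 1082985/114821 ≈ 9.4319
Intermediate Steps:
F = -216597/114821 (F = (-200 - 1*714)/349 - 482/(-658) = (-200 - 714)*(1/349) - 482*(-1/658) = -914*1/349 + 241/329 = -914/349 + 241/329 = -216597/114821 ≈ -1.8864)
t(-3)*F = -5*(-216597/114821) = 1082985/114821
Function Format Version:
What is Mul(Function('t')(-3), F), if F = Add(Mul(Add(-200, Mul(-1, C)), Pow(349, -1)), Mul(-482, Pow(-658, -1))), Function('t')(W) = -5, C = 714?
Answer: Rational(1082985, 114821) ≈ 9.4319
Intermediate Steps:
F = Rational(-216597, 114821) (F = Add(Mul(Add(-200, Mul(-1, 714)), Pow(349, -1)), Mul(-482, Pow(-658, -1))) = Add(Mul(Add(-200, -714), Rational(1, 349)), Mul(-482, Rational(-1, 658))) = Add(Mul(-914, Rational(1, 349)), Rational(241, 329)) = Add(Rational(-914, 349), Rational(241, 329)) = Rational(-216597, 114821) ≈ -1.8864)
Mul(Function('t')(-3), F) = Mul(-5, Rational(-216597, 114821)) = Rational(1082985, 114821)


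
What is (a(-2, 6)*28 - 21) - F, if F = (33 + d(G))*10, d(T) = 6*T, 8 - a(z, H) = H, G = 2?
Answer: -415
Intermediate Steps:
a(z, H) = 8 - H
F = 450 (F = (33 + 6*2)*10 = (33 + 12)*10 = 45*10 = 450)
(a(-2, 6)*28 - 21) - F = ((8 - 1*6)*28 - 21) - 1*450 = ((8 - 6)*28 - 21) - 450 = (2*28 - 21) - 450 = (56 - 21) - 450 = 35 - 450 = -415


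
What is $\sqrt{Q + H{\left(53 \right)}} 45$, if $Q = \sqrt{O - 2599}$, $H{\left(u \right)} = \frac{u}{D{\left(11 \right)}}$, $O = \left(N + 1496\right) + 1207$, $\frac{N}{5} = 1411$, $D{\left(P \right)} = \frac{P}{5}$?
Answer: $\frac{45 \sqrt{2915 + 121 \sqrt{7159}}}{11} \approx 469.17$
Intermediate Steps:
$D{\left(P \right)} = \frac{P}{5}$ ($D{\left(P \right)} = P \frac{1}{5} = \frac{P}{5}$)
$N = 7055$ ($N = 5 \cdot 1411 = 7055$)
$O = 9758$ ($O = \left(7055 + 1496\right) + 1207 = 8551 + 1207 = 9758$)
$H{\left(u \right)} = \frac{5 u}{11}$ ($H{\left(u \right)} = \frac{u}{\frac{1}{5} \cdot 11} = \frac{u}{\frac{11}{5}} = u \frac{5}{11} = \frac{5 u}{11}$)
$Q = \sqrt{7159}$ ($Q = \sqrt{9758 - 2599} = \sqrt{7159} \approx 84.611$)
$\sqrt{Q + H{\left(53 \right)}} 45 = \sqrt{\sqrt{7159} + \frac{5}{11} \cdot 53} \cdot 45 = \sqrt{\sqrt{7159} + \frac{265}{11}} \cdot 45 = \sqrt{\frac{265}{11} + \sqrt{7159}} \cdot 45 = 45 \sqrt{\frac{265}{11} + \sqrt{7159}}$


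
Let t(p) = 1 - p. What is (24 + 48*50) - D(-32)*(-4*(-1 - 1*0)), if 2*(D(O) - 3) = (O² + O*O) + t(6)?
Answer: -1674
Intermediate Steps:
D(O) = ½ + O² (D(O) = 3 + ((O² + O*O) + (1 - 1*6))/2 = 3 + ((O² + O²) + (1 - 6))/2 = 3 + (2*O² - 5)/2 = 3 + (-5 + 2*O²)/2 = 3 + (-5/2 + O²) = ½ + O²)
(24 + 48*50) - D(-32)*(-4*(-1 - 1*0)) = (24 + 48*50) - (½ + (-32)²)*(-4*(-1 - 1*0)) = (24 + 2400) - (½ + 1024)*(-4*(-1 + 0)) = 2424 - 2049*(-4*(-1))/2 = 2424 - 2049*4/2 = 2424 - 1*4098 = 2424 - 4098 = -1674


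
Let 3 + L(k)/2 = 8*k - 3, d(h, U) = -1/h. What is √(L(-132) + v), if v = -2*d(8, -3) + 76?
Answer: I*√8191/2 ≈ 45.252*I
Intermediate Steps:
L(k) = -12 + 16*k (L(k) = -6 + 2*(8*k - 3) = -6 + 2*(-3 + 8*k) = -6 + (-6 + 16*k) = -12 + 16*k)
v = 305/4 (v = -(-2)/8 + 76 = -2*(-⅛) + 76 = ¼ + 76 = 305/4 ≈ 76.250)
√(L(-132) + v) = √((-12 + 16*(-132)) + 305/4) = √((-12 - 2112) + 305/4) = √(-2124 + 305/4) = √(-8191/4) = I*√8191/2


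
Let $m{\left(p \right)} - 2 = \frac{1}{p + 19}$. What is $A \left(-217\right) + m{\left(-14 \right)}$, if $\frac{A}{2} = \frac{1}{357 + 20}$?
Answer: $\frac{1977}{1885} \approx 1.0488$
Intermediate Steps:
$m{\left(p \right)} = 2 + \frac{1}{19 + p}$ ($m{\left(p \right)} = 2 + \frac{1}{p + 19} = 2 + \frac{1}{19 + p}$)
$A = \frac{2}{377}$ ($A = \frac{2}{357 + 20} = \frac{2}{377} \approx 0.005305$)
$A \left(-217\right) + m{\left(-14 \right)} = \frac{2}{377} \left(-217\right) + \frac{39 + 2 \left(-14\right)}{19 - 14} = - \frac{434}{377} + \frac{39 - 28}{5} = - \frac{434}{377} + \frac{1}{5} \cdot 11 = - \frac{434}{377} + \frac{11}{5} = \frac{1977}{1885}$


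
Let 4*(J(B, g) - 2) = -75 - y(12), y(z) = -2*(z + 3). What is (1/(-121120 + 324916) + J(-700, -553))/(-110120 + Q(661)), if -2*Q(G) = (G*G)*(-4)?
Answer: -235639/19455436089 ≈ -1.2112e-5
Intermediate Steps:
y(z) = -6 - 2*z (y(z) = -2*(3 + z) = -6 - 2*z)
J(B, g) = -37/4 (J(B, g) = 2 + (-75 - (-6 - 2*12))/4 = 2 + (-75 - (-6 - 24))/4 = 2 + (-75 - 1*(-30))/4 = 2 + (-75 + 30)/4 = 2 + (¼)*(-45) = 2 - 45/4 = -37/4)
Q(G) = 2*G² (Q(G) = -G*G*(-4)/2 = -G²*(-4)/2 = -(-2)*G² = 2*G²)
(1/(-121120 + 324916) + J(-700, -553))/(-110120 + Q(661)) = (1/(-121120 + 324916) - 37/4)/(-110120 + 2*661²) = (1/203796 - 37/4)/(-110120 + 2*436921) = (1/203796 - 37/4)/(-110120 + 873842) = -471278/50949/763722 = -471278/50949*1/763722 = -235639/19455436089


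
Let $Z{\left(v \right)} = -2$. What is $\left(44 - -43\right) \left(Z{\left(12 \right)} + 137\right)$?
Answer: $11745$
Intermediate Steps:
$\left(44 - -43\right) \left(Z{\left(12 \right)} + 137\right) = \left(44 - -43\right) \left(-2 + 137\right) = \left(44 + 43\right) 135 = 87 \cdot 135 = 11745$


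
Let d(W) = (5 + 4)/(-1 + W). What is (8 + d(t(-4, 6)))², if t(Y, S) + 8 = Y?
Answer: 9025/169 ≈ 53.402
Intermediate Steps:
t(Y, S) = -8 + Y
d(W) = 9/(-1 + W)
(8 + d(t(-4, 6)))² = (8 + 9/(-1 + (-8 - 4)))² = (8 + 9/(-1 - 12))² = (8 + 9/(-13))² = (8 + 9*(-1/13))² = (8 - 9/13)² = (95/13)² = 9025/169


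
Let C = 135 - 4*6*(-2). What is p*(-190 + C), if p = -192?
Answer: 1344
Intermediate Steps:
C = 183 (C = 135 - 24*(-2) = 135 + 48 = 183)
p*(-190 + C) = -192*(-190 + 183) = -192*(-7) = 1344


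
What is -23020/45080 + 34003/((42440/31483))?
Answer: 1206447613803/47829880 ≈ 25224.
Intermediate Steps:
-23020/45080 + 34003/((42440/31483)) = -23020*1/45080 + 34003/((42440*(1/31483))) = -1151/2254 + 34003/(42440/31483) = -1151/2254 + 34003*(31483/42440) = -1151/2254 + 1070516449/42440 = 1206447613803/47829880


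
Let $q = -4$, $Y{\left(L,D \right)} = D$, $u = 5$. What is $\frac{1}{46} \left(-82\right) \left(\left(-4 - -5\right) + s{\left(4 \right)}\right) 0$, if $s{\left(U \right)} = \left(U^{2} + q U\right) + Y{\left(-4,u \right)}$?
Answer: $0$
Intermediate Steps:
$s{\left(U \right)} = 5 + U^{2} - 4 U$ ($s{\left(U \right)} = \left(U^{2} - 4 U\right) + 5 = 5 + U^{2} - 4 U$)
$\frac{1}{46} \left(-82\right) \left(\left(-4 - -5\right) + s{\left(4 \right)}\right) 0 = \frac{1}{46} \left(-82\right) \left(\left(-4 - -5\right) + \left(5 + 4^{2} - 16\right)\right) 0 = \frac{1}{46} \left(-82\right) \left(\left(-4 + 5\right) + \left(5 + 16 - 16\right)\right) 0 = - \frac{41 \left(1 + 5\right) 0}{23} = - \frac{41 \cdot 6 \cdot 0}{23} = \left(- \frac{41}{23}\right) 0 = 0$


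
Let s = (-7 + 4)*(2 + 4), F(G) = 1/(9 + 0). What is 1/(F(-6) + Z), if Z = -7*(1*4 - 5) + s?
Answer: -9/98 ≈ -0.091837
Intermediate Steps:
F(G) = 1/9
s = -18 (s = -3*6 = -18)
Z = -11 (Z = -7*(1*4 - 5) - 18 = -7*(4 - 5) - 18 = -7*(-1) - 18 = 7 - 18 = -11)
1/(F(-6) + Z) = 1/(1/9 - 11) = 1/(-98/9) = -9/98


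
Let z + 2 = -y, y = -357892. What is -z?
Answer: -357890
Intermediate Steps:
z = 357890 (z = -2 - 1*(-357892) = -2 + 357892 = 357890)
-z = -1*357890 = -357890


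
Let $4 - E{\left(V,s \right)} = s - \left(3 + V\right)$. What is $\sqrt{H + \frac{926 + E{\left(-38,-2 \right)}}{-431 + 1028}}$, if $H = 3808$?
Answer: $\frac{\sqrt{150860109}}{199} \approx 61.721$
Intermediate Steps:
$E{\left(V,s \right)} = 7 + V - s$ ($E{\left(V,s \right)} = 4 - \left(s - \left(3 + V\right)\right) = 4 - \left(-3 + s - V\right) = 4 + \left(3 + V - s\right) = 7 + V - s$)
$\sqrt{H + \frac{926 + E{\left(-38,-2 \right)}}{-431 + 1028}} = \sqrt{3808 + \frac{926 - 29}{-431 + 1028}} = \sqrt{3808 + \frac{926 + \left(7 - 38 + 2\right)}{597}} = \sqrt{3808 + \left(926 - 29\right) \frac{1}{597}} = \sqrt{3808 + 897 \cdot \frac{1}{597}} = \sqrt{3808 + \frac{299}{199}} = \sqrt{\frac{758091}{199}} = \frac{\sqrt{150860109}}{199}$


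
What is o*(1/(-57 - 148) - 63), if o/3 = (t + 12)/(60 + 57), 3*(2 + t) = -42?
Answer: 51664/7995 ≈ 6.4620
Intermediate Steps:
t = -16 (t = -2 + (⅓)*(-42) = -2 - 14 = -16)
o = -4/39 (o = 3*((-16 + 12)/(60 + 57)) = 3*(-4/117) = -4/39 ≈ -0.10256)
o*(1/(-57 - 148) - 63) = -4*(1/(-57 - 148) - 63)/39 = -4*(1/(-205) - 63)/39 = -4*(-1/205 - 63)/39 = -4/39*(-12916/205) = 51664/7995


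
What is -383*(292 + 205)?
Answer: -190351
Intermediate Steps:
-383*(292 + 205) = -383*497 = -190351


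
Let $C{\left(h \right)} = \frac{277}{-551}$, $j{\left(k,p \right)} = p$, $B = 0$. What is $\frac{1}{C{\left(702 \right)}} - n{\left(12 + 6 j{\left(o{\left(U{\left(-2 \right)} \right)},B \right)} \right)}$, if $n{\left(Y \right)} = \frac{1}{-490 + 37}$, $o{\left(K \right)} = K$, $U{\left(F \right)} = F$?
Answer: $- \frac{249326}{125481} \approx -1.987$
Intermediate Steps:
$C{\left(h \right)} = - \frac{277}{551}$ ($C{\left(h \right)} = 277 \left(- \frac{1}{551}\right) = - \frac{277}{551}$)
$n{\left(Y \right)} = - \frac{1}{453}$ ($n{\left(Y \right)} = \frac{1}{-453} = - \frac{1}{453}$)
$\frac{1}{C{\left(702 \right)}} - n{\left(12 + 6 j{\left(o{\left(U{\left(-2 \right)} \right)},B \right)} \right)} = \frac{1}{- \frac{277}{551}} - - \frac{1}{453} = - \frac{551}{277} + \frac{1}{453} = - \frac{249326}{125481}$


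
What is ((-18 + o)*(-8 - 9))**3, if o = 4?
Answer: 13481272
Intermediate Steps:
((-18 + o)*(-8 - 9))**3 = ((-18 + 4)*(-8 - 9))**3 = (-14*(-17))**3 = 238**3 = 13481272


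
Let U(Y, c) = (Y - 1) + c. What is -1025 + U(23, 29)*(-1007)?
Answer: -52382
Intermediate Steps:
U(Y, c) = -1 + Y + c (U(Y, c) = (-1 + Y) + c = -1 + Y + c)
-1025 + U(23, 29)*(-1007) = -1025 + (-1 + 23 + 29)*(-1007) = -1025 + 51*(-1007) = -1025 - 51357 = -52382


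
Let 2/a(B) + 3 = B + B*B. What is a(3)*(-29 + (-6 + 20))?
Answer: -10/3 ≈ -3.3333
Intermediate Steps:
a(B) = 2/(-3 + B + B²) (a(B) = 2/(-3 + (B + B*B)) = 2/(-3 + (B + B²)) = 2/(-3 + B + B²))
a(3)*(-29 + (-6 + 20)) = (2/(-3 + 3 + 3²))*(-29 + (-6 + 20)) = (2/(-3 + 3 + 9))*(-29 + 14) = (2/9)*(-15) = -10/3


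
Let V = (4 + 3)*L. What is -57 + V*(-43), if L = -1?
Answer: 244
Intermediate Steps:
V = -7 (V = (4 + 3)*(-1) = 7*(-1) = -7)
-57 + V*(-43) = -57 - 7*(-43) = -57 + 301 = 244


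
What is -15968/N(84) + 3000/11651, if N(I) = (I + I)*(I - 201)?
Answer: 30626396/28626507 ≈ 1.0699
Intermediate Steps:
N(I) = 2*I*(-201 + I) (N(I) = (2*I)*(-201 + I) = 2*I*(-201 + I))
-15968/N(84) + 3000/11651 = -15968*1/(168*(-201 + 84)) + 3000/11651 = -15968/(2*84*(-117)) + 3000*(1/11651) = -15968/(-19656) + 3000/11651 = -15968*(-1/19656) + 3000/11651 = 1996/2457 + 3000/11651 = 30626396/28626507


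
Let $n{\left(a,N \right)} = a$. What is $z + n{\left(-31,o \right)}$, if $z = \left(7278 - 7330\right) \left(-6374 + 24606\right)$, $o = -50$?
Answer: $-948095$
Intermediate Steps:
$z = -948064$ ($z = \left(-52\right) 18232 = -948064$)
$z + n{\left(-31,o \right)} = -948064 - 31 = -948095$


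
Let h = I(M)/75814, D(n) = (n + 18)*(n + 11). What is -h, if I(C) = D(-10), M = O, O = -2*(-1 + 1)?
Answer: -4/37907 ≈ -0.00010552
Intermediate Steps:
D(n) = (11 + n)*(18 + n) (D(n) = (18 + n)*(11 + n) = (11 + n)*(18 + n))
O = 0 (O = -2*0 = 0)
M = 0
I(C) = 8 (I(C) = 198 + (-10)**2 + 29*(-10) = 198 + 100 - 290 = 8)
h = 4/37907 (h = 8/75814 = 8*(1/75814) = 4/37907 ≈ 0.00010552)
-h = -1*4/37907 = -4/37907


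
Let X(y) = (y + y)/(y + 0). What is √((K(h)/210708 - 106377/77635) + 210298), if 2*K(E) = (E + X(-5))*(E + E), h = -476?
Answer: √43421686451381323295845/454397655 ≈ 458.58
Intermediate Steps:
X(y) = 2 (X(y) = (2*y)/y = 2)
K(E) = E*(2 + E) (K(E) = ((E + 2)*(E + E))/2 = ((2 + E)*(2*E))/2 = (2*E*(2 + E))/2 = E*(2 + E))
√((K(h)/210708 - 106377/77635) + 210298) = √((-476*(2 - 476)/210708 - 106377/77635) + 210298) = √((-476*(-474)*(1/210708) - 106377*1/77635) + 210298) = √((225624*(1/210708) - 106377/77635) + 210298) = √((18802/17559 - 106377/77635) + 210298) = √(-408180473/1363192965 + 210298) = √(286676345973097/1363192965) = √43421686451381323295845/454397655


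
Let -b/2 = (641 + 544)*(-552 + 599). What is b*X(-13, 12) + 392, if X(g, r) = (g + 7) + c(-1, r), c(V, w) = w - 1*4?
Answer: -222388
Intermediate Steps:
c(V, w) = -4 + w (c(V, w) = w - 4 = -4 + w)
X(g, r) = 3 + g + r (X(g, r) = (g + 7) + (-4 + r) = (7 + g) + (-4 + r) = 3 + g + r)
b = -111390 (b = -2*(641 + 544)*(-552 + 599) = -2370*47 = -2*55695 = -111390)
b*X(-13, 12) + 392 = -111390*(3 - 13 + 12) + 392 = -111390*2 + 392 = -222780 + 392 = -222388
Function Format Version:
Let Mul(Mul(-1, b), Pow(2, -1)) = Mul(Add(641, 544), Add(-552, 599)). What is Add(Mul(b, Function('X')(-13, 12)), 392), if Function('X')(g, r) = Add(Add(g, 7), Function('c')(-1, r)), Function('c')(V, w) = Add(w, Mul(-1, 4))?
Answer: -222388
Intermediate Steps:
Function('c')(V, w) = Add(-4, w) (Function('c')(V, w) = Add(w, -4) = Add(-4, w))
Function('X')(g, r) = Add(3, g, r) (Function('X')(g, r) = Add(Add(g, 7), Add(-4, r)) = Add(Add(7, g), Add(-4, r)) = Add(3, g, r))
b = -111390 (b = Mul(-2, Mul(Add(641, 544), Add(-552, 599))) = Mul(-2, Mul(1185, 47)) = Mul(-2, 55695) = -111390)
Add(Mul(b, Function('X')(-13, 12)), 392) = Add(Mul(-111390, Add(3, -13, 12)), 392) = Add(Mul(-111390, 2), 392) = Add(-222780, 392) = -222388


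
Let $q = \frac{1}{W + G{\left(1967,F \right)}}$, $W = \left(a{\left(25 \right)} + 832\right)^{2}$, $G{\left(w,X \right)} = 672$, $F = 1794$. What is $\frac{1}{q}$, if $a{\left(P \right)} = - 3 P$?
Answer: $573721$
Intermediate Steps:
$W = 573049$ ($W = \left(\left(-3\right) 25 + 832\right)^{2} = \left(-75 + 832\right)^{2} = 757^{2} = 573049$)
$q = \frac{1}{573721}$ ($q = \frac{1}{573049 + 672} = \frac{1}{573721} \approx 1.743 \cdot 10^{-6}$)
$\frac{1}{q} = \frac{1}{\frac{1}{573721}} = 573721$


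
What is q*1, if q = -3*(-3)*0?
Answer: 0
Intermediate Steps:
q = 0 (q = 9*0 = 0)
q*1 = 0*1 = 0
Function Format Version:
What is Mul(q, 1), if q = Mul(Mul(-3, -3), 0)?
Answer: 0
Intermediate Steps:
q = 0 (q = Mul(9, 0) = 0)
Mul(q, 1) = Mul(0, 1) = 0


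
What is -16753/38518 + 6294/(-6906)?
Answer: -59688085/44334218 ≈ -1.3463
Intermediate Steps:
-16753/38518 + 6294/(-6906) = -16753*1/38518 + 6294*(-1/6906) = -16753/38518 - 1049/1151 = -59688085/44334218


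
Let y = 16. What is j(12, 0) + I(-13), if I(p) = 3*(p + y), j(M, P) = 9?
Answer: 18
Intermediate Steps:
I(p) = 48 + 3*p (I(p) = 3*(p + 16) = 3*(16 + p) = 48 + 3*p)
j(12, 0) + I(-13) = 9 + (48 + 3*(-13)) = 9 + (48 - 39) = 9 + 9 = 18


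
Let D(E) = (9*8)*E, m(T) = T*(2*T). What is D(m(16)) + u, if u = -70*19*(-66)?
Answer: 124644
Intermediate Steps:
m(T) = 2*T²
u = 87780 (u = -1330*(-66) = 87780)
D(E) = 72*E
D(m(16)) + u = 72*(2*16²) + 87780 = 72*(2*256) + 87780 = 72*512 + 87780 = 36864 + 87780 = 124644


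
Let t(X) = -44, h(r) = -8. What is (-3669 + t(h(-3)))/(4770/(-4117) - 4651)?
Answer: 15286421/19152937 ≈ 0.79812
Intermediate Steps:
(-3669 + t(h(-3)))/(4770/(-4117) - 4651) = (-3669 - 44)/(4770/(-4117) - 4651) = -3713/(4770*(-1/4117) - 4651) = -3713/(-4770/4117 - 4651) = -3713/(-19152937/4117) = -3713*(-4117/19152937) = 15286421/19152937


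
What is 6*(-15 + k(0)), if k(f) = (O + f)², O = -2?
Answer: -66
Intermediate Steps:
k(f) = (-2 + f)²
6*(-15 + k(0)) = 6*(-15 + (-2 + 0)²) = 6*(-15 + (-2)²) = 6*(-15 + 4) = 6*(-11) = -66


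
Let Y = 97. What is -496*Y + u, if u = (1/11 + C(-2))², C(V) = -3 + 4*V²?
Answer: -5800816/121 ≈ -47941.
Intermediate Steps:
u = 20736/121 (u = (1/11 + (-3 + 4*(-2)²))² = (1/11 + (-3 + 4*4))² = (1/11 + (-3 + 16))² = (1/11 + 13)² = (144/11)² = 20736/121 ≈ 171.37)
-496*Y + u = -496*97 + 20736/121 = -48112 + 20736/121 = -5800816/121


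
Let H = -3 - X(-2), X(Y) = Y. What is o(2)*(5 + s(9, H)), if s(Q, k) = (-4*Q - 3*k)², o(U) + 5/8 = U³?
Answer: 32273/4 ≈ 8068.3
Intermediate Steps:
o(U) = -5/8 + U³
H = -1 (H = -3 - 1*(-2) = -3 + 2 = -1)
o(2)*(5 + s(9, H)) = (-5/8 + 2³)*(5 + (3*(-1) + 4*9)²) = (-5/8 + 8)*(5 + (-3 + 36)²) = 59*(5 + 33²)/8 = 59*(5 + 1089)/8 = (59/8)*1094 = 32273/4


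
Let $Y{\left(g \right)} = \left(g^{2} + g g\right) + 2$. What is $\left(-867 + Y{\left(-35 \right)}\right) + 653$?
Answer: $2238$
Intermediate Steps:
$Y{\left(g \right)} = 2 + 2 g^{2}$ ($Y{\left(g \right)} = \left(g^{2} + g^{2}\right) + 2 = 2 g^{2} + 2 = 2 + 2 g^{2}$)
$\left(-867 + Y{\left(-35 \right)}\right) + 653 = \left(-867 + \left(2 + 2 \left(-35\right)^{2}\right)\right) + 653 = \left(-867 + \left(2 + 2 \cdot 1225\right)\right) + 653 = \left(-867 + \left(2 + 2450\right)\right) + 653 = \left(-867 + 2452\right) + 653 = 1585 + 653 = 2238$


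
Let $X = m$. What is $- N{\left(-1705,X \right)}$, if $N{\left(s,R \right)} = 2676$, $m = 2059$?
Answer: $-2676$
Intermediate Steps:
$X = 2059$
$- N{\left(-1705,X \right)} = \left(-1\right) 2676 = -2676$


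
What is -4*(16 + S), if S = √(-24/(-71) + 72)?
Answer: -64 - 16*√22791/71 ≈ -98.021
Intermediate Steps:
S = 4*√22791/71 (S = √(-24*(-1/71) + 72) = √(24/71 + 72) = √(5136/71) = 4*√22791/71 ≈ 8.5052)
-4*(16 + S) = -4*(16 + 4*√22791/71) = -64 - 16*√22791/71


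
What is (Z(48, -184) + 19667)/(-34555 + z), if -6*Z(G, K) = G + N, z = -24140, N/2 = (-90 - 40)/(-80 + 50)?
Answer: -25274/75465 ≈ -0.33491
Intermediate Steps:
N = 26/3 (N = 2*((-90 - 40)/(-80 + 50)) = 2*(-130/(-30)) = 2*(-130*(-1/30)) = 2*(13/3) = 26/3 ≈ 8.6667)
Z(G, K) = -13/9 - G/6 (Z(G, K) = -(G + 26/3)/6 = -(26/3 + G)/6 = -13/9 - G/6)
(Z(48, -184) + 19667)/(-34555 + z) = ((-13/9 - ⅙*48) + 19667)/(-34555 - 24140) = ((-13/9 - 8) + 19667)/(-58695) = (-85/9 + 19667)*(-1/58695) = (176918/9)*(-1/58695) = -25274/75465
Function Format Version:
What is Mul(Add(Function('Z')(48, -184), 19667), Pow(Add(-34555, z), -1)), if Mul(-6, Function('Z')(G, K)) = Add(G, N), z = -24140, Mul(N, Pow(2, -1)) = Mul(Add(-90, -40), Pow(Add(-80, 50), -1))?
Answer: Rational(-25274, 75465) ≈ -0.33491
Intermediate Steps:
N = Rational(26, 3) (N = Mul(2, Mul(Add(-90, -40), Pow(Add(-80, 50), -1))) = Mul(2, Mul(-130, Pow(-30, -1))) = Mul(2, Mul(-130, Rational(-1, 30))) = Mul(2, Rational(13, 3)) = Rational(26, 3) ≈ 8.6667)
Function('Z')(G, K) = Add(Rational(-13, 9), Mul(Rational(-1, 6), G)) (Function('Z')(G, K) = Mul(Rational(-1, 6), Add(G, Rational(26, 3))) = Mul(Rational(-1, 6), Add(Rational(26, 3), G)) = Add(Rational(-13, 9), Mul(Rational(-1, 6), G)))
Mul(Add(Function('Z')(48, -184), 19667), Pow(Add(-34555, z), -1)) = Mul(Add(Add(Rational(-13, 9), Mul(Rational(-1, 6), 48)), 19667), Pow(Add(-34555, -24140), -1)) = Mul(Add(Add(Rational(-13, 9), -8), 19667), Pow(-58695, -1)) = Mul(Add(Rational(-85, 9), 19667), Rational(-1, 58695)) = Mul(Rational(176918, 9), Rational(-1, 58695)) = Rational(-25274, 75465)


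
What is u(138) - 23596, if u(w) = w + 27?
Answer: -23431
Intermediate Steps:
u(w) = 27 + w
u(138) - 23596 = (27 + 138) - 23596 = 165 - 23596 = -23431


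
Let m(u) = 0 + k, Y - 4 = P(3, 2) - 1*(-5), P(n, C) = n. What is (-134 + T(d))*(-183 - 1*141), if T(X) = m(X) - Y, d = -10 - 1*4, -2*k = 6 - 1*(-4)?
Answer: 48924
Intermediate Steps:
k = -5 (k = -(6 - 1*(-4))/2 = -(6 + 4)/2 = -½*10 = -5)
Y = 12 (Y = 4 + (3 - 1*(-5)) = 4 + (3 + 5) = 4 + 8 = 12)
d = -14 (d = -10 - 4 = -14)
m(u) = -5 (m(u) = 0 - 5 = -5)
T(X) = -17 (T(X) = -5 - 1*12 = -5 - 12 = -17)
(-134 + T(d))*(-183 - 1*141) = (-134 - 17)*(-183 - 1*141) = -151*(-183 - 141) = -151*(-324) = 48924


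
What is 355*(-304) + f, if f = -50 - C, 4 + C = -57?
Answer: -107909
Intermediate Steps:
C = -61 (C = -4 - 57 = -61)
f = 11 (f = -50 - 1*(-61) = -50 + 61 = 11)
355*(-304) + f = 355*(-304) + 11 = -107920 + 11 = -107909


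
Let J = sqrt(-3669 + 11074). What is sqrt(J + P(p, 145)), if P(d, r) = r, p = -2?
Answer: sqrt(145 + sqrt(7405)) ≈ 15.200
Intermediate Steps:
J = sqrt(7405) ≈ 86.052
sqrt(J + P(p, 145)) = sqrt(sqrt(7405) + 145) = sqrt(145 + sqrt(7405))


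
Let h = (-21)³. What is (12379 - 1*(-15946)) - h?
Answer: 37586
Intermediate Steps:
h = -9261
(12379 - 1*(-15946)) - h = (12379 - 1*(-15946)) - 1*(-9261) = (12379 + 15946) + 9261 = 28325 + 9261 = 37586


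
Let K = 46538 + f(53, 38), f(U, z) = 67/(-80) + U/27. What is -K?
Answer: -100524511/2160 ≈ -46539.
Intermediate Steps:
f(U, z) = -67/80 + U/27 (f(U, z) = 67*(-1/80) + U*(1/27) = -67/80 + U/27)
K = 100524511/2160 (K = 46538 + (-67/80 + (1/27)*53) = 46538 + (-67/80 + 53/27) = 46538 + 2431/2160 = 100524511/2160 ≈ 46539.)
-K = -1*100524511/2160 = -100524511/2160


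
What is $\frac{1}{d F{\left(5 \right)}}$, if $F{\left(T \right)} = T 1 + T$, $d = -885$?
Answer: $- \frac{1}{8850} \approx -0.00011299$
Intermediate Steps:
$F{\left(T \right)} = 2 T$ ($F{\left(T \right)} = T + T = 2 T$)
$\frac{1}{d F{\left(5 \right)}} = \frac{1}{\left(-885\right) 2 \cdot 5} = \frac{1}{\left(-885\right) 10} = \frac{1}{-8850} = - \frac{1}{8850}$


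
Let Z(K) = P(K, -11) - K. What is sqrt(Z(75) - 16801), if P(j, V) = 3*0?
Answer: 2*I*sqrt(4219) ≈ 129.91*I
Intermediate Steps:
P(j, V) = 0
Z(K) = -K (Z(K) = 0 - K = -K)
sqrt(Z(75) - 16801) = sqrt(-1*75 - 16801) = sqrt(-75 - 16801) = sqrt(-16876) = 2*I*sqrt(4219)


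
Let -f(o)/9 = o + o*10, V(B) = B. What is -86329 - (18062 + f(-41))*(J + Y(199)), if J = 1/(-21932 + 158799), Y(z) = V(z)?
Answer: -614314959857/136867 ≈ -4.4884e+6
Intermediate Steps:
Y(z) = z
f(o) = -99*o (f(o) = -9*(o + o*10) = -9*(o + 10*o) = -99*o)
J = 1/136867 ≈ 7.3064e-6
-86329 - (18062 + f(-41))*(J + Y(199)) = -86329 - (18062 - 99*(-41))*(1/136867 + 199) = -86329 - (18062 + 4059)*27236534/136867 = -86329 - 22121*27236534/136867 = -86329 - 1*602499368614/136867 = -86329 - 602499368614/136867 = -614314959857/136867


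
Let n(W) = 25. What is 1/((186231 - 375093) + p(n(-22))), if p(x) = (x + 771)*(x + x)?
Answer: -1/149062 ≈ -6.7086e-6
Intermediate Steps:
p(x) = 2*x*(771 + x) (p(x) = (771 + x)*(2*x) = 2*x*(771 + x))
1/((186231 - 375093) + p(n(-22))) = 1/((186231 - 375093) + 2*25*(771 + 25)) = 1/(-188862 + 2*25*796) = 1/(-188862 + 39800) = 1/(-149062) = -1/149062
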